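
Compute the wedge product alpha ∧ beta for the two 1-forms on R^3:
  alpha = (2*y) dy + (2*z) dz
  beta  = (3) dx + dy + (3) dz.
alpha ∧ beta = (-6*y) dx ∧ dy + (6*y - 2*z) dy ∧ dz + (-6*z) dx ∧ dz

Distribute the wedge, using dx_i ∧ dx_j = -dx_j ∧ dx_i and dx_i ∧ dx_i = 0. For each pair (i, j) with i < j, the coefficient of dx_i ∧ dx_j in alpha ∧ beta is (alpha_i * beta_j - alpha_j * beta_i). Collecting: alpha ∧ beta = (-6*y) dx ∧ dy + (6*y - 2*z) dy ∧ dz + (-6*z) dx ∧ dz.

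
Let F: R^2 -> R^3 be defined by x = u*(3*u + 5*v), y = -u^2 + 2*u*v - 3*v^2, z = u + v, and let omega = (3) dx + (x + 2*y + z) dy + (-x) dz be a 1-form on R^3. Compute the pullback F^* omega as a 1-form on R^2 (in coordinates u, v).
F^* omega = (-2*u^3 - 16*u^2*v - 5*u^2 + 30*u*v^2 - 5*u*v + 18*u - 12*v^3 + 2*v^2 + 15*v) du + (2*u^3 + 12*u^2*v - u^2 - 66*u*v^2 - 9*u*v + 15*u + 36*v^3 - 6*v^2) dv

Using F^*(f dg) = (f ∘ F) d(g ∘ F), substitute each coordinate x_i by F_i(u, v) in f_i, and replace dx_i by d F_i = (∂F_i/∂u) du + (∂F_i/∂v) dv.
  For the x component: f_1(F) = 3; d F_1 = (6*u + 5*v) du + (5*u) dv
  For the y component: f_2(F) = u^2 + 9*u*v + u - 6*v^2 + v; d F_2 = (-2*u + 2*v) du + (2*u - 6*v) dv
  For the z component: f_3(F) = u*(-3*u - 5*v); d F_3 = (1) du + (1) dv
Combining and collecting du, dv coefficients:
  coeff of du: -2*u^3 - 16*u^2*v - 5*u^2 + 30*u*v^2 - 5*u*v + 18*u - 12*v^3 + 2*v^2 + 15*v
  coeff of dv: 2*u^3 + 12*u^2*v - u^2 - 66*u*v^2 - 9*u*v + 15*u + 36*v^3 - 6*v^2
F^* omega = (-2*u^3 - 16*u^2*v - 5*u^2 + 30*u*v^2 - 5*u*v + 18*u - 12*v^3 + 2*v^2 + 15*v) du + (2*u^3 + 12*u^2*v - u^2 - 66*u*v^2 - 9*u*v + 15*u + 36*v^3 - 6*v^2) dv.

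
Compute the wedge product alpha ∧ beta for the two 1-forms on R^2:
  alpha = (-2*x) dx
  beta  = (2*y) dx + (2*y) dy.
alpha ∧ beta = (-4*x*y) dx ∧ dy

Distribute the wedge, using dx_i ∧ dx_j = -dx_j ∧ dx_i and dx_i ∧ dx_i = 0. For each pair (i, j) with i < j, the coefficient of dx_i ∧ dx_j in alpha ∧ beta is (alpha_i * beta_j - alpha_j * beta_i). Collecting: alpha ∧ beta = (-4*x*y) dx ∧ dy.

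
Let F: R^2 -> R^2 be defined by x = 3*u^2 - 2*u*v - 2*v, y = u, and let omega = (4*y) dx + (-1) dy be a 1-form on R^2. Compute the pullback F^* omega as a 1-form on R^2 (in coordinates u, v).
F^* omega = (24*u^2 - 8*u*v - 1) du + (8*u*(-u - 1)) dv

Using F^*(f dg) = (f ∘ F) d(g ∘ F), substitute each coordinate x_i by F_i(u, v) in f_i, and replace dx_i by d F_i = (∂F_i/∂u) du + (∂F_i/∂v) dv.
  For the x component: f_1(F) = 4*u; d F_1 = (6*u - 2*v) du + (-2*u - 2) dv
  For the y component: f_2(F) = -1; d F_2 = (1) du + (0) dv
Combining and collecting du, dv coefficients:
  coeff of du: 24*u^2 - 8*u*v - 1
  coeff of dv: 8*u*(-u - 1)
F^* omega = (24*u^2 - 8*u*v - 1) du + (8*u*(-u - 1)) dv.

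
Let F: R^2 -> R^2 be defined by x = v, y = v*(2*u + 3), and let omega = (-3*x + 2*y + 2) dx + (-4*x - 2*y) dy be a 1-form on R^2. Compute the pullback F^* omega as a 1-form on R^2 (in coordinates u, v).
F^* omega = (v^2*(-8*u - 20)) du + (-8*u^2*v - 28*u*v - 27*v + 2) dv

Using F^*(f dg) = (f ∘ F) d(g ∘ F), substitute each coordinate x_i by F_i(u, v) in f_i, and replace dx_i by d F_i = (∂F_i/∂u) du + (∂F_i/∂v) dv.
  For the x component: f_1(F) = 4*u*v + 3*v + 2; d F_1 = (0) du + (1) dv
  For the y component: f_2(F) = 2*v*(-2*u - 5); d F_2 = (2*v) du + (2*u + 3) dv
Combining and collecting du, dv coefficients:
  coeff of du: v^2*(-8*u - 20)
  coeff of dv: -8*u^2*v - 28*u*v - 27*v + 2
F^* omega = (v^2*(-8*u - 20)) du + (-8*u^2*v - 28*u*v - 27*v + 2) dv.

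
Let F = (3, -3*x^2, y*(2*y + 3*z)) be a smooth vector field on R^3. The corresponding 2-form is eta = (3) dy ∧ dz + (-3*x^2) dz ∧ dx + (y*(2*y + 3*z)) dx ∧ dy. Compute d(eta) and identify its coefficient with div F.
d(eta) = (3*y) dx ∧ dy ∧ dz; div F = 3*y

For a 2-form in R^3 of the form above, applying d gives a 3-form with coefficient ∂P/∂x + ∂Q/∂y + ∂R/∂z:
  ∂P/∂x = 0
  ∂Q/∂y = 0
  ∂R/∂z = 3*y
Sum = 3*y, which is exactly div F.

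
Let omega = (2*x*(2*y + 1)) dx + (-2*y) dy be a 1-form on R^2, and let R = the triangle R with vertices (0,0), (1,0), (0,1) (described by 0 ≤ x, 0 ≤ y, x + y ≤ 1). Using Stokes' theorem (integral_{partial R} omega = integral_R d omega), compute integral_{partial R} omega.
integral_(partial R) omega = -2/3

Stokes: integral_partial_R omega = integral_R d omega with d omega = (∂Q/∂x - ∂P/∂y) dx ∧ dy.
  ∂Q/∂x = 0
  ∂P/∂y = 4*x
  integrand = ∂Q/∂x - ∂P/∂y = -4*x.
Integrating over R: integral_0^1 integral_0^{1-x} (-4*x) dy dx = -2/3.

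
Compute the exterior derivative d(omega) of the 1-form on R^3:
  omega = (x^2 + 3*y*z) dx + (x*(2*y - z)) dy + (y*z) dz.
d(omega) = (2*y - 4*z) dx ∧ dy + (-3*y) dx ∧ dz + (x + z) dy ∧ dz

For a 1-form omega = sum_i f_i dx_i, the exterior derivative is
  d(omega) = sum_{i < j} (∂f_j/∂x_i - ∂f_i/∂x_j) dx_i ∧ dx_j.
  coefficient of dx ∧ dy: ∂f_2/∂x - ∂f_1/∂y = ∂(x*(2*y - z))/∂x - ∂(x^2 + 3*y*z)/∂y = 2*y - 4*z
  coefficient of dx ∧ dz: ∂f_3/∂x - ∂f_1/∂z = ∂(y*z)/∂x - ∂(x^2 + 3*y*z)/∂z = -3*y
  coefficient of dy ∧ dz: ∂f_3/∂y - ∂f_2/∂z = ∂(y*z)/∂y - ∂(x*(2*y - z))/∂z = x + z
Assembling: d(omega) = (2*y - 4*z) dx ∧ dy + (-3*y) dx ∧ dz + (x + z) dy ∧ dz.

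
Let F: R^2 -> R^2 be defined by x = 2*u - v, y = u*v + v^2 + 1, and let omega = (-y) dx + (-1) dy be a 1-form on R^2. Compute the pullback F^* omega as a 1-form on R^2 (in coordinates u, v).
F^* omega = (-2*u*v - 2*v^2 - v - 2) du + (u*v - u + v^2 - 2*v + 1) dv

Using F^*(f dg) = (f ∘ F) d(g ∘ F), substitute each coordinate x_i by F_i(u, v) in f_i, and replace dx_i by d F_i = (∂F_i/∂u) du + (∂F_i/∂v) dv.
  For the x component: f_1(F) = -u*v - v^2 - 1; d F_1 = (2) du + (-1) dv
  For the y component: f_2(F) = -1; d F_2 = (v) du + (u + 2*v) dv
Combining and collecting du, dv coefficients:
  coeff of du: -2*u*v - 2*v^2 - v - 2
  coeff of dv: u*v - u + v^2 - 2*v + 1
F^* omega = (-2*u*v - 2*v^2 - v - 2) du + (u*v - u + v^2 - 2*v + 1) dv.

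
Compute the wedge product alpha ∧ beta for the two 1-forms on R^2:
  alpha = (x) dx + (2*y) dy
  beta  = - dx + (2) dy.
alpha ∧ beta = (2*x + 2*y) dx ∧ dy

Distribute the wedge, using dx_i ∧ dx_j = -dx_j ∧ dx_i and dx_i ∧ dx_i = 0. For each pair (i, j) with i < j, the coefficient of dx_i ∧ dx_j in alpha ∧ beta is (alpha_i * beta_j - alpha_j * beta_i). Collecting: alpha ∧ beta = (2*x + 2*y) dx ∧ dy.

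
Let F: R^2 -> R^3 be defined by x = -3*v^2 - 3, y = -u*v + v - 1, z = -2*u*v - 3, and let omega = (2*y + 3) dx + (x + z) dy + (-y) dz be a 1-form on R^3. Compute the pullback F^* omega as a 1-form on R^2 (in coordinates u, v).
F^* omega = (v*(3*v^2 + 2*v + 4)) du + (15*u*v^2 + 4*u - 15*v^2 - 6*v - 6) dv

Using F^*(f dg) = (f ∘ F) d(g ∘ F), substitute each coordinate x_i by F_i(u, v) in f_i, and replace dx_i by d F_i = (∂F_i/∂u) du + (∂F_i/∂v) dv.
  For the x component: f_1(F) = -2*u*v + 2*v + 1; d F_1 = (0) du + (-6*v) dv
  For the y component: f_2(F) = -2*u*v - 3*v^2 - 6; d F_2 = (-v) du + (1 - u) dv
  For the z component: f_3(F) = u*v - v + 1; d F_3 = (-2*v) du + (-2*u) dv
Combining and collecting du, dv coefficients:
  coeff of du: v*(3*v^2 + 2*v + 4)
  coeff of dv: 15*u*v^2 + 4*u - 15*v^2 - 6*v - 6
F^* omega = (v*(3*v^2 + 2*v + 4)) du + (15*u*v^2 + 4*u - 15*v^2 - 6*v - 6) dv.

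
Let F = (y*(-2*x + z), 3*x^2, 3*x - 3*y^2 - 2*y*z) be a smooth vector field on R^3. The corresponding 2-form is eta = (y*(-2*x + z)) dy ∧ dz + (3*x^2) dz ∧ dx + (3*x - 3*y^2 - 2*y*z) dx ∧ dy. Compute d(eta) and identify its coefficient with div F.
d(eta) = (-4*y) dx ∧ dy ∧ dz; div F = -4*y

For a 2-form in R^3 of the form above, applying d gives a 3-form with coefficient ∂P/∂x + ∂Q/∂y + ∂R/∂z:
  ∂P/∂x = -2*y
  ∂Q/∂y = 0
  ∂R/∂z = -2*y
Sum = -4*y, which is exactly div F.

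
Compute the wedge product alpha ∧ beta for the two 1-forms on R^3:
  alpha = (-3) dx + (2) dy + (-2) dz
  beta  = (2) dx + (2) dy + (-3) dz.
alpha ∧ beta = (-10) dx ∧ dy + (13) dx ∧ dz + (-2) dy ∧ dz

Distribute the wedge, using dx_i ∧ dx_j = -dx_j ∧ dx_i and dx_i ∧ dx_i = 0. For each pair (i, j) with i < j, the coefficient of dx_i ∧ dx_j in alpha ∧ beta is (alpha_i * beta_j - alpha_j * beta_i). Collecting: alpha ∧ beta = (-10) dx ∧ dy + (13) dx ∧ dz + (-2) dy ∧ dz.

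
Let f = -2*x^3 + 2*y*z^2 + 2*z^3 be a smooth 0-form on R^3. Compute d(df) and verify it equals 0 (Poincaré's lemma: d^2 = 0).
d(df) = 0

Step 1: df = sum_i (∂f/∂x_i) dx_i = (-6*x^2) dx + (2*z^2) dy + (2*z*(2*y + 3*z)) dz.
Step 2: Apply d again. Using the 1-form formula, the coefficient of dx ∧ dy in d(df) is ∂^2 f/∂x ∂y - ∂^2 f/∂y ∂x = (0) - (0) = 0 (equality of mixed partials for smooth f).
Similarly for dx ∧ dz and dy ∧ dz — all coefficients vanish. So d(df) = 0.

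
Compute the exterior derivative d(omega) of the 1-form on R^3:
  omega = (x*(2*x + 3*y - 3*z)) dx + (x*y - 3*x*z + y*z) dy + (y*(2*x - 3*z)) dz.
d(omega) = (-3*x + y - 3*z) dx ∧ dy + (3*x + 2*y) dx ∧ dz + (5*x - y - 3*z) dy ∧ dz

For a 1-form omega = sum_i f_i dx_i, the exterior derivative is
  d(omega) = sum_{i < j} (∂f_j/∂x_i - ∂f_i/∂x_j) dx_i ∧ dx_j.
  coefficient of dx ∧ dy: ∂f_2/∂x - ∂f_1/∂y = ∂(x*y - 3*x*z + y*z)/∂x - ∂(x*(2*x + 3*y - 3*z))/∂y = -3*x + y - 3*z
  coefficient of dx ∧ dz: ∂f_3/∂x - ∂f_1/∂z = ∂(y*(2*x - 3*z))/∂x - ∂(x*(2*x + 3*y - 3*z))/∂z = 3*x + 2*y
  coefficient of dy ∧ dz: ∂f_3/∂y - ∂f_2/∂z = ∂(y*(2*x - 3*z))/∂y - ∂(x*y - 3*x*z + y*z)/∂z = 5*x - y - 3*z
Assembling: d(omega) = (-3*x + y - 3*z) dx ∧ dy + (3*x + 2*y) dx ∧ dz + (5*x - y - 3*z) dy ∧ dz.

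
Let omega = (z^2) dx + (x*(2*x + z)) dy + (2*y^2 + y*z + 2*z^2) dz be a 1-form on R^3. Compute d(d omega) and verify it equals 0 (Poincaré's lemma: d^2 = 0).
d(d omega) = 0

Step 1: d omega = sum_{i<j} (∂f_j/∂x_i - ∂f_i/∂x_j) dx_i ∧ dx_j:
  coeff of dx ∧ dy: 4*x + z
  coeff of dx ∧ dz: -2*z
  coeff of dy ∧ dz: -x + 4*y + z
Step 2: Apply d again to each 2-form coefficient. The only possible 3-form in R^3 is dx ∧ dy ∧ dz, with coefficient
  ∂(coeff of dy∧dz)/∂x - ∂(coeff of dx∧dz)/∂y + ∂(coeff of dx∧dy)/∂z
  = ∂/∂x (-x + 4*y + z) - ∂/∂y (-2*z) + ∂/∂z (4*x + z).
Each of these terms simplifies to sums of mixed partials that cancel in pairs. The result is 0 (by equality of mixed partials for smooth functions — Schwarz / Clairaut).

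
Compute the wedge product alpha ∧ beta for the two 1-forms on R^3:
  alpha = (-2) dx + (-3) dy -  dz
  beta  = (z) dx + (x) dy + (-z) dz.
alpha ∧ beta = (-2*x + 3*z) dx ∧ dy + (3*z) dx ∧ dz + (x + 3*z) dy ∧ dz

Distribute the wedge, using dx_i ∧ dx_j = -dx_j ∧ dx_i and dx_i ∧ dx_i = 0. For each pair (i, j) with i < j, the coefficient of dx_i ∧ dx_j in alpha ∧ beta is (alpha_i * beta_j - alpha_j * beta_i). Collecting: alpha ∧ beta = (-2*x + 3*z) dx ∧ dy + (3*z) dx ∧ dz + (x + 3*z) dy ∧ dz.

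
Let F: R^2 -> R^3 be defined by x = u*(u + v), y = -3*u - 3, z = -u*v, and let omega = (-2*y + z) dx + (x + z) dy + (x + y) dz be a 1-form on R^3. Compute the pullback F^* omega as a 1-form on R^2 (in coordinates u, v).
F^* omega = (-3*u^2*v + 9*u^2 - 2*u*v^2 + 9*u*v + 12*u + 9*v) du + (u*(-u^2 - 2*u*v + 9*u + 9)) dv

Using F^*(f dg) = (f ∘ F) d(g ∘ F), substitute each coordinate x_i by F_i(u, v) in f_i, and replace dx_i by d F_i = (∂F_i/∂u) du + (∂F_i/∂v) dv.
  For the x component: f_1(F) = -u*v + 6*u + 6; d F_1 = (2*u + v) du + (u) dv
  For the y component: f_2(F) = u^2; d F_2 = (-3) du + (0) dv
  For the z component: f_3(F) = u^2 + u*v - 3*u - 3; d F_3 = (-v) du + (-u) dv
Combining and collecting du, dv coefficients:
  coeff of du: -3*u^2*v + 9*u^2 - 2*u*v^2 + 9*u*v + 12*u + 9*v
  coeff of dv: u*(-u^2 - 2*u*v + 9*u + 9)
F^* omega = (-3*u^2*v + 9*u^2 - 2*u*v^2 + 9*u*v + 12*u + 9*v) du + (u*(-u^2 - 2*u*v + 9*u + 9)) dv.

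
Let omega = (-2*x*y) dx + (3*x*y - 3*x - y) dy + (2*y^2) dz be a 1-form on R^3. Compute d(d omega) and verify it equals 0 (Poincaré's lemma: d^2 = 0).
d(d omega) = 0

Step 1: d omega = sum_{i<j} (∂f_j/∂x_i - ∂f_i/∂x_j) dx_i ∧ dx_j:
  coeff of dx ∧ dy: 2*x + 3*y - 3
  coeff of dx ∧ dz: 0
  coeff of dy ∧ dz: 4*y
Step 2: Apply d again to each 2-form coefficient. The only possible 3-form in R^3 is dx ∧ dy ∧ dz, with coefficient
  ∂(coeff of dy∧dz)/∂x - ∂(coeff of dx∧dz)/∂y + ∂(coeff of dx∧dy)/∂z
  = ∂/∂x (4*y) - ∂/∂y (0) + ∂/∂z (2*x + 3*y - 3).
Each of these terms simplifies to sums of mixed partials that cancel in pairs. The result is 0 (by equality of mixed partials for smooth functions — Schwarz / Clairaut).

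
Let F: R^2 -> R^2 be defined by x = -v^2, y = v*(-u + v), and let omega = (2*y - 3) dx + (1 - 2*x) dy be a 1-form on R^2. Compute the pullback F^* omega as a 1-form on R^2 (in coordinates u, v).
F^* omega = (-2*v^3 - v) du + (2*u*v^2 - u + 8*v) dv

Using F^*(f dg) = (f ∘ F) d(g ∘ F), substitute each coordinate x_i by F_i(u, v) in f_i, and replace dx_i by d F_i = (∂F_i/∂u) du + (∂F_i/∂v) dv.
  For the x component: f_1(F) = -2*u*v + 2*v^2 - 3; d F_1 = (0) du + (-2*v) dv
  For the y component: f_2(F) = 2*v^2 + 1; d F_2 = (-v) du + (-u + 2*v) dv
Combining and collecting du, dv coefficients:
  coeff of du: -2*v^3 - v
  coeff of dv: 2*u*v^2 - u + 8*v
F^* omega = (-2*v^3 - v) du + (2*u*v^2 - u + 8*v) dv.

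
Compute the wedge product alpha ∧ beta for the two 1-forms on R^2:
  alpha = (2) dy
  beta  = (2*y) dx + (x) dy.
alpha ∧ beta = (-4*y) dx ∧ dy

Distribute the wedge, using dx_i ∧ dx_j = -dx_j ∧ dx_i and dx_i ∧ dx_i = 0. For each pair (i, j) with i < j, the coefficient of dx_i ∧ dx_j in alpha ∧ beta is (alpha_i * beta_j - alpha_j * beta_i). Collecting: alpha ∧ beta = (-4*y) dx ∧ dy.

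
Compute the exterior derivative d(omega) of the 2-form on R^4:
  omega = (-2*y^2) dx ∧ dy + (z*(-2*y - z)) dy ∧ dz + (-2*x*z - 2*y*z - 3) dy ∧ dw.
d(omega) = (-2*z) dx ∧ dy ∧ dw + (2*x + 2*y) dy ∧ dz ∧ dw

For a 2-form omega = sum_{i<j} g_{ij} dx_i ∧ dx_j, the exterior derivative is
  d(omega) = sum_{i<j} d(g_{ij}) ∧ dx_i ∧ dx_j = sum_{i<j, k} (∂g_{ij}/∂x_k) dx_k ∧ dx_i ∧ dx_j.
Expand each term, using dx_k ∧ dx_i ∧ dx_j = sgn(permutation) dx_{(a)} ∧ dx_{(b)} ∧ dx_{(c)} with (a < b < c) sorted:
  d(-2*x*z - 2*y*z - 3) includes (∂/∂x)(-2*x*z - 2*y*z - 3) dx = (-2*z) dx, which multiplied by dy ∧ dw gives (-2*z) dx ∧ dy ∧ dw
  d(-2*x*z - 2*y*z - 3) includes (∂/∂z)(-2*x*z - 2*y*z - 3) dz = (-2*x - 2*y) dz, which multiplied by dy ∧ dw gives (2*x + 2*y) dy ∧ dz ∧ dw
Collecting like 3-forms: d(omega) = (-2*z) dx ∧ dy ∧ dw + (2*x + 2*y) dy ∧ dz ∧ dw.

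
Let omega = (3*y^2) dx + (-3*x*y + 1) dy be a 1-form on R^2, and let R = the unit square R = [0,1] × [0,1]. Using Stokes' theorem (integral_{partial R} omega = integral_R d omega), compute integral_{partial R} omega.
integral_(partial R) omega = -9/2

Stokes: integral_partial_R omega = integral_R d omega with d omega = (∂Q/∂x - ∂P/∂y) dx ∧ dy.
  ∂Q/∂x = -3*y
  ∂P/∂y = 6*y
  integrand = ∂Q/∂x - ∂P/∂y = -9*y.
Integrating over R: integral_0^1 integral_0^1 (-9*y) dx dy = -9/2.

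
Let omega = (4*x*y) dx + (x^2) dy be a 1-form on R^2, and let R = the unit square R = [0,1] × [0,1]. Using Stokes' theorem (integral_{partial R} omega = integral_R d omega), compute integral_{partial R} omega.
integral_(partial R) omega = -1

Stokes: integral_partial_R omega = integral_R d omega with d omega = (∂Q/∂x - ∂P/∂y) dx ∧ dy.
  ∂Q/∂x = 2*x
  ∂P/∂y = 4*x
  integrand = ∂Q/∂x - ∂P/∂y = -2*x.
Integrating over R: integral_0^1 integral_0^1 (-2*x) dx dy = -1.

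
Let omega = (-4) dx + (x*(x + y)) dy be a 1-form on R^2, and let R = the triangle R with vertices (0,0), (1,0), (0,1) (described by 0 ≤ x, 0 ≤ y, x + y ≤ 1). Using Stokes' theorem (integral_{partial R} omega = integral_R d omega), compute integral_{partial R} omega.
integral_(partial R) omega = 1/2

Stokes: integral_partial_R omega = integral_R d omega with d omega = (∂Q/∂x - ∂P/∂y) dx ∧ dy.
  ∂Q/∂x = 2*x + y
  ∂P/∂y = 0
  integrand = ∂Q/∂x - ∂P/∂y = 2*x + y.
Integrating over R: integral_0^1 integral_0^{1-x} (2*x + y) dy dx = 1/2.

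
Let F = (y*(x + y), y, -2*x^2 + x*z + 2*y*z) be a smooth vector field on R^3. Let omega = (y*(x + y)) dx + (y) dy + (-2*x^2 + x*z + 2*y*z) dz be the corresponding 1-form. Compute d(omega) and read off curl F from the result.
d(omega) = (2*z) dy ∧ dz + (4*x - z) dz ∧ dx + (-x - 2*y) dx ∧ dy; curl F = (2*z, 4*x - z, -x - 2*y)

d omega = sum_{i<j} (∂f_j/∂x_i - ∂f_i/∂x_j) dx_i ∧ dx_j. Under the identification (dy ∧ dz, dz ∧ dx, dx ∧ dy) ↔ (e_x, e_y, e_z), the coefficients are exactly the components of curl F. Compute:
  ∂R/∂y - ∂Q/∂z = (2*z) - (0) = 2*z
  ∂P/∂z - ∂R/∂x = (0) - (-4*x + z) = 4*x - z
  ∂Q/∂x - ∂P/∂y = (0) - (x + 2*y) = -x - 2*y.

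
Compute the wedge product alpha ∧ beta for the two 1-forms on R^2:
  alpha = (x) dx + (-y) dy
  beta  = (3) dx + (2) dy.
alpha ∧ beta = (2*x + 3*y) dx ∧ dy

Distribute the wedge, using dx_i ∧ dx_j = -dx_j ∧ dx_i and dx_i ∧ dx_i = 0. For each pair (i, j) with i < j, the coefficient of dx_i ∧ dx_j in alpha ∧ beta is (alpha_i * beta_j - alpha_j * beta_i). Collecting: alpha ∧ beta = (2*x + 3*y) dx ∧ dy.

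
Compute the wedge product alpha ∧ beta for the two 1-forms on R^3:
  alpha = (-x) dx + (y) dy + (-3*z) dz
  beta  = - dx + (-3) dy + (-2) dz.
alpha ∧ beta = (3*x + y) dx ∧ dy + (2*x - 3*z) dx ∧ dz + (-2*y - 9*z) dy ∧ dz

Distribute the wedge, using dx_i ∧ dx_j = -dx_j ∧ dx_i and dx_i ∧ dx_i = 0. For each pair (i, j) with i < j, the coefficient of dx_i ∧ dx_j in alpha ∧ beta is (alpha_i * beta_j - alpha_j * beta_i). Collecting: alpha ∧ beta = (3*x + y) dx ∧ dy + (2*x - 3*z) dx ∧ dz + (-2*y - 9*z) dy ∧ dz.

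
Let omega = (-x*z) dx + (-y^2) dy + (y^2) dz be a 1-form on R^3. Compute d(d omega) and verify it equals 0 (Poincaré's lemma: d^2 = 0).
d(d omega) = 0

Step 1: d omega = sum_{i<j} (∂f_j/∂x_i - ∂f_i/∂x_j) dx_i ∧ dx_j:
  coeff of dx ∧ dy: 0
  coeff of dx ∧ dz: x
  coeff of dy ∧ dz: 2*y
Step 2: Apply d again to each 2-form coefficient. The only possible 3-form in R^3 is dx ∧ dy ∧ dz, with coefficient
  ∂(coeff of dy∧dz)/∂x - ∂(coeff of dx∧dz)/∂y + ∂(coeff of dx∧dy)/∂z
  = ∂/∂x (2*y) - ∂/∂y (x) + ∂/∂z (0).
Each of these terms simplifies to sums of mixed partials that cancel in pairs. The result is 0 (by equality of mixed partials for smooth functions — Schwarz / Clairaut).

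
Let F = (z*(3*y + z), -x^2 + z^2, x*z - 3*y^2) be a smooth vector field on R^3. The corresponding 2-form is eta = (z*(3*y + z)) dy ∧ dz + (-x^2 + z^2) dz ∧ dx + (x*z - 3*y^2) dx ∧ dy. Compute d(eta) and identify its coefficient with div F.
d(eta) = (x) dx ∧ dy ∧ dz; div F = x

For a 2-form in R^3 of the form above, applying d gives a 3-form with coefficient ∂P/∂x + ∂Q/∂y + ∂R/∂z:
  ∂P/∂x = 0
  ∂Q/∂y = 0
  ∂R/∂z = x
Sum = x, which is exactly div F.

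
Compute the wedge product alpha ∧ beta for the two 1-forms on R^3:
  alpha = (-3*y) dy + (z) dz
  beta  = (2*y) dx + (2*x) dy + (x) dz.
alpha ∧ beta = (6*y^2) dx ∧ dy + (-x*(3*y + 2*z)) dy ∧ dz + (-2*y*z) dx ∧ dz

Distribute the wedge, using dx_i ∧ dx_j = -dx_j ∧ dx_i and dx_i ∧ dx_i = 0. For each pair (i, j) with i < j, the coefficient of dx_i ∧ dx_j in alpha ∧ beta is (alpha_i * beta_j - alpha_j * beta_i). Collecting: alpha ∧ beta = (6*y^2) dx ∧ dy + (-x*(3*y + 2*z)) dy ∧ dz + (-2*y*z) dx ∧ dz.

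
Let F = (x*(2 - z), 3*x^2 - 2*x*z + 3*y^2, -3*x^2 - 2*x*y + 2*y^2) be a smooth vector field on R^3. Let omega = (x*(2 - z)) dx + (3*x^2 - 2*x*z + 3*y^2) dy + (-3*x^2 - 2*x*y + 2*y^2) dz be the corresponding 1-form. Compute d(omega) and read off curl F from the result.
d(omega) = (4*y) dy ∧ dz + (5*x + 2*y) dz ∧ dx + (6*x - 2*z) dx ∧ dy; curl F = (4*y, 5*x + 2*y, 6*x - 2*z)

d omega = sum_{i<j} (∂f_j/∂x_i - ∂f_i/∂x_j) dx_i ∧ dx_j. Under the identification (dy ∧ dz, dz ∧ dx, dx ∧ dy) ↔ (e_x, e_y, e_z), the coefficients are exactly the components of curl F. Compute:
  ∂R/∂y - ∂Q/∂z = (-2*x + 4*y) - (-2*x) = 4*y
  ∂P/∂z - ∂R/∂x = (-x) - (-6*x - 2*y) = 5*x + 2*y
  ∂Q/∂x - ∂P/∂y = (6*x - 2*z) - (0) = 6*x - 2*z.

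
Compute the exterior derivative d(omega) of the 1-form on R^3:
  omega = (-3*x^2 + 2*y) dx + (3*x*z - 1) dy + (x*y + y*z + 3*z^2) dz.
d(omega) = (3*z - 2) dx ∧ dy + (y) dx ∧ dz + (-2*x + z) dy ∧ dz

For a 1-form omega = sum_i f_i dx_i, the exterior derivative is
  d(omega) = sum_{i < j} (∂f_j/∂x_i - ∂f_i/∂x_j) dx_i ∧ dx_j.
  coefficient of dx ∧ dy: ∂f_2/∂x - ∂f_1/∂y = ∂(3*x*z - 1)/∂x - ∂(-3*x^2 + 2*y)/∂y = 3*z - 2
  coefficient of dx ∧ dz: ∂f_3/∂x - ∂f_1/∂z = ∂(x*y + y*z + 3*z^2)/∂x - ∂(-3*x^2 + 2*y)/∂z = y
  coefficient of dy ∧ dz: ∂f_3/∂y - ∂f_2/∂z = ∂(x*y + y*z + 3*z^2)/∂y - ∂(3*x*z - 1)/∂z = -2*x + z
Assembling: d(omega) = (3*z - 2) dx ∧ dy + (y) dx ∧ dz + (-2*x + z) dy ∧ dz.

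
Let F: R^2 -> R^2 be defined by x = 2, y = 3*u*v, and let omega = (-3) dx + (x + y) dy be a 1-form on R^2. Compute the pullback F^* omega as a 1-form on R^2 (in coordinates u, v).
F^* omega = (3*v*(3*u*v + 2)) du + (3*u*(3*u*v + 2)) dv

Using F^*(f dg) = (f ∘ F) d(g ∘ F), substitute each coordinate x_i by F_i(u, v) in f_i, and replace dx_i by d F_i = (∂F_i/∂u) du + (∂F_i/∂v) dv.
  For the x component: f_1(F) = -3; d F_1 = (0) du + (0) dv
  For the y component: f_2(F) = 3*u*v + 2; d F_2 = (3*v) du + (3*u) dv
Combining and collecting du, dv coefficients:
  coeff of du: 3*v*(3*u*v + 2)
  coeff of dv: 3*u*(3*u*v + 2)
F^* omega = (3*v*(3*u*v + 2)) du + (3*u*(3*u*v + 2)) dv.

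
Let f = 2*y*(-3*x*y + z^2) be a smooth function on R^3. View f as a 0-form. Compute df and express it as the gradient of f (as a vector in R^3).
df = (-6*y^2) dx + (-12*x*y + 2*z^2) dy + (4*y*z) dz; grad f = (-6*y^2, -12*x*y + 2*z^2, 4*y*z)

For a 0-form f, d f = (∂f/∂x) dx + (∂f/∂y) dy + (∂f/∂z) dz. The components of the vector representation are exactly the entries of grad f in Cartesian coordinates:
  ∂f/∂x = -6*y^2
  ∂f/∂y = -12*x*y + 2*z^2
  ∂f/∂z = 4*y*z.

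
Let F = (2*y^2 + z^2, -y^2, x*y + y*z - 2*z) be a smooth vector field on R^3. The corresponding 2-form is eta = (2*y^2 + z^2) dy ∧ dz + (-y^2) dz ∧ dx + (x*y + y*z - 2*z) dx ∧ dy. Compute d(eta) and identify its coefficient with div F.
d(eta) = (-y - 2) dx ∧ dy ∧ dz; div F = -y - 2

For a 2-form in R^3 of the form above, applying d gives a 3-form with coefficient ∂P/∂x + ∂Q/∂y + ∂R/∂z:
  ∂P/∂x = 0
  ∂Q/∂y = -2*y
  ∂R/∂z = y - 2
Sum = -y - 2, which is exactly div F.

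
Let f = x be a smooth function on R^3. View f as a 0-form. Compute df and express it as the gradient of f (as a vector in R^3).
df = (1) dx + (0) dy + (0) dz; grad f = (1, 0, 0)

For a 0-form f, d f = (∂f/∂x) dx + (∂f/∂y) dy + (∂f/∂z) dz. The components of the vector representation are exactly the entries of grad f in Cartesian coordinates:
  ∂f/∂x = 1
  ∂f/∂y = 0
  ∂f/∂z = 0.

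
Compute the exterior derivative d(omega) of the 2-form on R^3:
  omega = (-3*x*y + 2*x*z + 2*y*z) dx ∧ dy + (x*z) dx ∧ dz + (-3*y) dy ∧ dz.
d(omega) = (2*x + 2*y) dx ∧ dy ∧ dz

For a 2-form omega = sum_{i<j} g_{ij} dx_i ∧ dx_j, the exterior derivative is
  d(omega) = sum_{i<j} d(g_{ij}) ∧ dx_i ∧ dx_j = sum_{i<j, k} (∂g_{ij}/∂x_k) dx_k ∧ dx_i ∧ dx_j.
Expand each term, using dx_k ∧ dx_i ∧ dx_j = sgn(permutation) dx_{(a)} ∧ dx_{(b)} ∧ dx_{(c)} with (a < b < c) sorted:
  d(-3*x*y + 2*x*z + 2*y*z) includes (∂/∂z)(-3*x*y + 2*x*z + 2*y*z) dz = (2*x + 2*y) dz, which multiplied by dx ∧ dy gives (2*x + 2*y) dx ∧ dy ∧ dz
Collecting like 3-forms: d(omega) = (2*x + 2*y) dx ∧ dy ∧ dz.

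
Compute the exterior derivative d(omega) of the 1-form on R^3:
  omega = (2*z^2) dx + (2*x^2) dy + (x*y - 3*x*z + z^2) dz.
d(omega) = (4*x) dx ∧ dy + (y - 7*z) dx ∧ dz + (x) dy ∧ dz

For a 1-form omega = sum_i f_i dx_i, the exterior derivative is
  d(omega) = sum_{i < j} (∂f_j/∂x_i - ∂f_i/∂x_j) dx_i ∧ dx_j.
  coefficient of dx ∧ dy: ∂f_2/∂x - ∂f_1/∂y = ∂(2*x^2)/∂x - ∂(2*z^2)/∂y = 4*x
  coefficient of dx ∧ dz: ∂f_3/∂x - ∂f_1/∂z = ∂(x*y - 3*x*z + z^2)/∂x - ∂(2*z^2)/∂z = y - 7*z
  coefficient of dy ∧ dz: ∂f_3/∂y - ∂f_2/∂z = ∂(x*y - 3*x*z + z^2)/∂y - ∂(2*x^2)/∂z = x
Assembling: d(omega) = (4*x) dx ∧ dy + (y - 7*z) dx ∧ dz + (x) dy ∧ dz.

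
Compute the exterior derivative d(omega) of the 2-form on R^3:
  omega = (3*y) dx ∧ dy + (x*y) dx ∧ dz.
d(omega) = (-x) dx ∧ dy ∧ dz

For a 2-form omega = sum_{i<j} g_{ij} dx_i ∧ dx_j, the exterior derivative is
  d(omega) = sum_{i<j} d(g_{ij}) ∧ dx_i ∧ dx_j = sum_{i<j, k} (∂g_{ij}/∂x_k) dx_k ∧ dx_i ∧ dx_j.
Expand each term, using dx_k ∧ dx_i ∧ dx_j = sgn(permutation) dx_{(a)} ∧ dx_{(b)} ∧ dx_{(c)} with (a < b < c) sorted:
  d(x*y) includes (∂/∂y)(x*y) dy = (x) dy, which multiplied by dx ∧ dz gives (-x) dx ∧ dy ∧ dz
Collecting like 3-forms: d(omega) = (-x) dx ∧ dy ∧ dz.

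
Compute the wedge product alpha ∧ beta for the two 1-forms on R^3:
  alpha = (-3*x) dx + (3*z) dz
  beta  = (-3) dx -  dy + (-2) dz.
alpha ∧ beta = (3*x) dx ∧ dy + (6*x + 9*z) dx ∧ dz + (3*z) dy ∧ dz

Distribute the wedge, using dx_i ∧ dx_j = -dx_j ∧ dx_i and dx_i ∧ dx_i = 0. For each pair (i, j) with i < j, the coefficient of dx_i ∧ dx_j in alpha ∧ beta is (alpha_i * beta_j - alpha_j * beta_i). Collecting: alpha ∧ beta = (3*x) dx ∧ dy + (6*x + 9*z) dx ∧ dz + (3*z) dy ∧ dz.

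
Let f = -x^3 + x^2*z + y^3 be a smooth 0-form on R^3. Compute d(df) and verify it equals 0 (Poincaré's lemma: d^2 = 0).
d(df) = 0

Step 1: df = sum_i (∂f/∂x_i) dx_i = (x*(-3*x + 2*z)) dx + (3*y^2) dy + (x^2) dz.
Step 2: Apply d again. Using the 1-form formula, the coefficient of dx ∧ dy in d(df) is ∂^2 f/∂x ∂y - ∂^2 f/∂y ∂x = (0) - (0) = 0 (equality of mixed partials for smooth f).
Similarly for dx ∧ dz and dy ∧ dz — all coefficients vanish. So d(df) = 0.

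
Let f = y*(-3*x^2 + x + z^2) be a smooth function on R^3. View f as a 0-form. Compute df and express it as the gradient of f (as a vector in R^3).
df = (y*(1 - 6*x)) dx + (-3*x^2 + x + z^2) dy + (2*y*z) dz; grad f = (y*(1 - 6*x), -3*x^2 + x + z^2, 2*y*z)

For a 0-form f, d f = (∂f/∂x) dx + (∂f/∂y) dy + (∂f/∂z) dz. The components of the vector representation are exactly the entries of grad f in Cartesian coordinates:
  ∂f/∂x = y*(1 - 6*x)
  ∂f/∂y = -3*x^2 + x + z^2
  ∂f/∂z = 2*y*z.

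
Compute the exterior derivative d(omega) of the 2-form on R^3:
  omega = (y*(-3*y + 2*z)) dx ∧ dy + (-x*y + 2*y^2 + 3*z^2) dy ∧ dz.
d(omega) = (y) dx ∧ dy ∧ dz

For a 2-form omega = sum_{i<j} g_{ij} dx_i ∧ dx_j, the exterior derivative is
  d(omega) = sum_{i<j} d(g_{ij}) ∧ dx_i ∧ dx_j = sum_{i<j, k} (∂g_{ij}/∂x_k) dx_k ∧ dx_i ∧ dx_j.
Expand each term, using dx_k ∧ dx_i ∧ dx_j = sgn(permutation) dx_{(a)} ∧ dx_{(b)} ∧ dx_{(c)} with (a < b < c) sorted:
  d(y*(-3*y + 2*z)) includes (∂/∂z)(y*(-3*y + 2*z)) dz = (2*y) dz, which multiplied by dx ∧ dy gives (2*y) dx ∧ dy ∧ dz
  d(-x*y + 2*y^2 + 3*z^2) includes (∂/∂x)(-x*y + 2*y^2 + 3*z^2) dx = (-y) dx, which multiplied by dy ∧ dz gives (-y) dx ∧ dy ∧ dz
Collecting like 3-forms: d(omega) = (y) dx ∧ dy ∧ dz.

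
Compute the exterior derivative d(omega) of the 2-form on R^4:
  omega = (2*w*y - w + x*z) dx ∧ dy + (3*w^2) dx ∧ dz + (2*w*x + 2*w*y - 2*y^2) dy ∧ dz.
d(omega) = (2*w + x) dx ∧ dy ∧ dz + (2*y - 1) dx ∧ dy ∧ dw + (6*w) dx ∧ dz ∧ dw + (2*x + 2*y) dy ∧ dz ∧ dw

For a 2-form omega = sum_{i<j} g_{ij} dx_i ∧ dx_j, the exterior derivative is
  d(omega) = sum_{i<j} d(g_{ij}) ∧ dx_i ∧ dx_j = sum_{i<j, k} (∂g_{ij}/∂x_k) dx_k ∧ dx_i ∧ dx_j.
Expand each term, using dx_k ∧ dx_i ∧ dx_j = sgn(permutation) dx_{(a)} ∧ dx_{(b)} ∧ dx_{(c)} with (a < b < c) sorted:
  d(2*w*y - w + x*z) includes (∂/∂z)(2*w*y - w + x*z) dz = (x) dz, which multiplied by dx ∧ dy gives (x) dx ∧ dy ∧ dz
  d(2*w*y - w + x*z) includes (∂/∂w)(2*w*y - w + x*z) dw = (2*y - 1) dw, which multiplied by dx ∧ dy gives (2*y - 1) dx ∧ dy ∧ dw
  d(3*w^2) includes (∂/∂w)(3*w^2) dw = (6*w) dw, which multiplied by dx ∧ dz gives (6*w) dx ∧ dz ∧ dw
  d(2*w*x + 2*w*y - 2*y^2) includes (∂/∂x)(2*w*x + 2*w*y - 2*y^2) dx = (2*w) dx, which multiplied by dy ∧ dz gives (2*w) dx ∧ dy ∧ dz
  d(2*w*x + 2*w*y - 2*y^2) includes (∂/∂w)(2*w*x + 2*w*y - 2*y^2) dw = (2*x + 2*y) dw, which multiplied by dy ∧ dz gives (2*x + 2*y) dy ∧ dz ∧ dw
Collecting like 3-forms: d(omega) = (2*w + x) dx ∧ dy ∧ dz + (2*y - 1) dx ∧ dy ∧ dw + (6*w) dx ∧ dz ∧ dw + (2*x + 2*y) dy ∧ dz ∧ dw.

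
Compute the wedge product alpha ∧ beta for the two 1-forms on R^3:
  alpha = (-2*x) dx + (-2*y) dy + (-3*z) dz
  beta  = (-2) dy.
alpha ∧ beta = (4*x) dx ∧ dy + (-6*z) dy ∧ dz

Distribute the wedge, using dx_i ∧ dx_j = -dx_j ∧ dx_i and dx_i ∧ dx_i = 0. For each pair (i, j) with i < j, the coefficient of dx_i ∧ dx_j in alpha ∧ beta is (alpha_i * beta_j - alpha_j * beta_i). Collecting: alpha ∧ beta = (4*x) dx ∧ dy + (-6*z) dy ∧ dz.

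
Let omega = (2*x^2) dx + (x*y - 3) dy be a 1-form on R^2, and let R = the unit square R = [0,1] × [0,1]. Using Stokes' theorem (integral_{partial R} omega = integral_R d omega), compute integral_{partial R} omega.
integral_(partial R) omega = 1/2

Stokes: integral_partial_R omega = integral_R d omega with d omega = (∂Q/∂x - ∂P/∂y) dx ∧ dy.
  ∂Q/∂x = y
  ∂P/∂y = 0
  integrand = ∂Q/∂x - ∂P/∂y = y.
Integrating over R: integral_0^1 integral_0^1 (y) dx dy = 1/2.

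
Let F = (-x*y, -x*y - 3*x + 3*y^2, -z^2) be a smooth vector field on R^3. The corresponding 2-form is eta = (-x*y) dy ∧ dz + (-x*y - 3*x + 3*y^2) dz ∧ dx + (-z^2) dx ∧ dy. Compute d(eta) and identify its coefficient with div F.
d(eta) = (-x + 5*y - 2*z) dx ∧ dy ∧ dz; div F = -x + 5*y - 2*z

For a 2-form in R^3 of the form above, applying d gives a 3-form with coefficient ∂P/∂x + ∂Q/∂y + ∂R/∂z:
  ∂P/∂x = -y
  ∂Q/∂y = -x + 6*y
  ∂R/∂z = -2*z
Sum = -x + 5*y - 2*z, which is exactly div F.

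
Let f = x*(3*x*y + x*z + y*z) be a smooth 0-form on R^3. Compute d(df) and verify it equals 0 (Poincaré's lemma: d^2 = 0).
d(df) = 0

Step 1: df = sum_i (∂f/∂x_i) dx_i = (6*x*y + 2*x*z + y*z) dx + (x*(3*x + z)) dy + (x*(x + y)) dz.
Step 2: Apply d again. Using the 1-form formula, the coefficient of dx ∧ dy in d(df) is ∂^2 f/∂x ∂y - ∂^2 f/∂y ∂x = (6*x + z) - (6*x + z) = 0 (equality of mixed partials for smooth f).
Similarly for dx ∧ dz and dy ∧ dz — all coefficients vanish. So d(df) = 0.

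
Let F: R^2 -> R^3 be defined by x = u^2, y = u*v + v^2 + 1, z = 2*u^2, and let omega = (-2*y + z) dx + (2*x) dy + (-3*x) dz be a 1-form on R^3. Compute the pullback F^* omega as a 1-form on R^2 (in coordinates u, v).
F^* omega = (2*u*(-4*u^2 - u*v - 2*v^2 - 2)) du + (2*u^2*(u + 2*v)) dv

Using F^*(f dg) = (f ∘ F) d(g ∘ F), substitute each coordinate x_i by F_i(u, v) in f_i, and replace dx_i by d F_i = (∂F_i/∂u) du + (∂F_i/∂v) dv.
  For the x component: f_1(F) = 2*u^2 - 2*u*v - 2*v^2 - 2; d F_1 = (2*u) du + (0) dv
  For the y component: f_2(F) = 2*u^2; d F_2 = (v) du + (u + 2*v) dv
  For the z component: f_3(F) = -3*u^2; d F_3 = (4*u) du + (0) dv
Combining and collecting du, dv coefficients:
  coeff of du: 2*u*(-4*u^2 - u*v - 2*v^2 - 2)
  coeff of dv: 2*u^2*(u + 2*v)
F^* omega = (2*u*(-4*u^2 - u*v - 2*v^2 - 2)) du + (2*u^2*(u + 2*v)) dv.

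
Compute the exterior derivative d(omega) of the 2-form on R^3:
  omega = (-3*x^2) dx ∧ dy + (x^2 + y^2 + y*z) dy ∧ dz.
d(omega) = (2*x) dx ∧ dy ∧ dz

For a 2-form omega = sum_{i<j} g_{ij} dx_i ∧ dx_j, the exterior derivative is
  d(omega) = sum_{i<j} d(g_{ij}) ∧ dx_i ∧ dx_j = sum_{i<j, k} (∂g_{ij}/∂x_k) dx_k ∧ dx_i ∧ dx_j.
Expand each term, using dx_k ∧ dx_i ∧ dx_j = sgn(permutation) dx_{(a)} ∧ dx_{(b)} ∧ dx_{(c)} with (a < b < c) sorted:
  d(x^2 + y^2 + y*z) includes (∂/∂x)(x^2 + y^2 + y*z) dx = (2*x) dx, which multiplied by dy ∧ dz gives (2*x) dx ∧ dy ∧ dz
Collecting like 3-forms: d(omega) = (2*x) dx ∧ dy ∧ dz.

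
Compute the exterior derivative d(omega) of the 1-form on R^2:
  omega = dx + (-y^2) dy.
d(omega) = 0

For a 1-form omega = sum_i f_i dx_i, the exterior derivative is
  d(omega) = sum_{i < j} (∂f_j/∂x_i - ∂f_i/∂x_j) dx_i ∧ dx_j.

Assembling: d(omega) = 0.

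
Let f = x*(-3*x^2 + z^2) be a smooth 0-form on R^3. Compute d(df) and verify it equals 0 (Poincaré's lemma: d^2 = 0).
d(df) = 0

Step 1: df = sum_i (∂f/∂x_i) dx_i = (-9*x^2 + z^2) dx + (0) dy + (2*x*z) dz.
Step 2: Apply d again. Using the 1-form formula, the coefficient of dx ∧ dy in d(df) is ∂^2 f/∂x ∂y - ∂^2 f/∂y ∂x = (0) - (0) = 0 (equality of mixed partials for smooth f).
Similarly for dx ∧ dz and dy ∧ dz — all coefficients vanish. So d(df) = 0.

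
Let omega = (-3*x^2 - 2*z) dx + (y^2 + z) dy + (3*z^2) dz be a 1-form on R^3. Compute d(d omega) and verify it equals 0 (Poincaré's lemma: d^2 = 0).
d(d omega) = 0

Step 1: d omega = sum_{i<j} (∂f_j/∂x_i - ∂f_i/∂x_j) dx_i ∧ dx_j:
  coeff of dx ∧ dy: 0
  coeff of dx ∧ dz: 2
  coeff of dy ∧ dz: -1
Step 2: Apply d again to each 2-form coefficient. The only possible 3-form in R^3 is dx ∧ dy ∧ dz, with coefficient
  ∂(coeff of dy∧dz)/∂x - ∂(coeff of dx∧dz)/∂y + ∂(coeff of dx∧dy)/∂z
  = ∂/∂x (-1) - ∂/∂y (2) + ∂/∂z (0).
Each of these terms simplifies to sums of mixed partials that cancel in pairs. The result is 0 (by equality of mixed partials for smooth functions — Schwarz / Clairaut).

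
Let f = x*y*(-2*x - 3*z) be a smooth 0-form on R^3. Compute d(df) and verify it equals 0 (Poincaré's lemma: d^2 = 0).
d(df) = 0

Step 1: df = sum_i (∂f/∂x_i) dx_i = (y*(-4*x - 3*z)) dx + (x*(-2*x - 3*z)) dy + (-3*x*y) dz.
Step 2: Apply d again. Using the 1-form formula, the coefficient of dx ∧ dy in d(df) is ∂^2 f/∂x ∂y - ∂^2 f/∂y ∂x = (-4*x - 3*z) - (-4*x - 3*z) = 0 (equality of mixed partials for smooth f).
Similarly for dx ∧ dz and dy ∧ dz — all coefficients vanish. So d(df) = 0.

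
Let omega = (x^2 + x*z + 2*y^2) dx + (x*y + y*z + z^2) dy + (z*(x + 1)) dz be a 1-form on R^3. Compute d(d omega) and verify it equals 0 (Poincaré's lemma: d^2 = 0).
d(d omega) = 0

Step 1: d omega = sum_{i<j} (∂f_j/∂x_i - ∂f_i/∂x_j) dx_i ∧ dx_j:
  coeff of dx ∧ dy: -3*y
  coeff of dx ∧ dz: -x + z
  coeff of dy ∧ dz: -y - 2*z
Step 2: Apply d again to each 2-form coefficient. The only possible 3-form in R^3 is dx ∧ dy ∧ dz, with coefficient
  ∂(coeff of dy∧dz)/∂x - ∂(coeff of dx∧dz)/∂y + ∂(coeff of dx∧dy)/∂z
  = ∂/∂x (-y - 2*z) - ∂/∂y (-x + z) + ∂/∂z (-3*y).
Each of these terms simplifies to sums of mixed partials that cancel in pairs. The result is 0 (by equality of mixed partials for smooth functions — Schwarz / Clairaut).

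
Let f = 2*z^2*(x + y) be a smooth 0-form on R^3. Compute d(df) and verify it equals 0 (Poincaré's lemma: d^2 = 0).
d(df) = 0

Step 1: df = sum_i (∂f/∂x_i) dx_i = (2*z^2) dx + (2*z^2) dy + (4*z*(x + y)) dz.
Step 2: Apply d again. Using the 1-form formula, the coefficient of dx ∧ dy in d(df) is ∂^2 f/∂x ∂y - ∂^2 f/∂y ∂x = (0) - (0) = 0 (equality of mixed partials for smooth f).
Similarly for dx ∧ dz and dy ∧ dz — all coefficients vanish. So d(df) = 0.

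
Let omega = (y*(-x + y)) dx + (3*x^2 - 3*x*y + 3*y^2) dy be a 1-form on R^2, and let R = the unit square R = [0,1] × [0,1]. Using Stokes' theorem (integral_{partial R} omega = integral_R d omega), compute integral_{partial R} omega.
integral_(partial R) omega = 1

Stokes: integral_partial_R omega = integral_R d omega with d omega = (∂Q/∂x - ∂P/∂y) dx ∧ dy.
  ∂Q/∂x = 6*x - 3*y
  ∂P/∂y = -x + 2*y
  integrand = ∂Q/∂x - ∂P/∂y = 7*x - 5*y.
Integrating over R: integral_0^1 integral_0^1 (7*x - 5*y) dx dy = 1.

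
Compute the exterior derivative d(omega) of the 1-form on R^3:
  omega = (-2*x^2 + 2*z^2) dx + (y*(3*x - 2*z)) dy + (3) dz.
d(omega) = (3*y) dx ∧ dy + (-4*z) dx ∧ dz + (2*y) dy ∧ dz

For a 1-form omega = sum_i f_i dx_i, the exterior derivative is
  d(omega) = sum_{i < j} (∂f_j/∂x_i - ∂f_i/∂x_j) dx_i ∧ dx_j.
  coefficient of dx ∧ dy: ∂f_2/∂x - ∂f_1/∂y = ∂(y*(3*x - 2*z))/∂x - ∂(-2*x^2 + 2*z^2)/∂y = 3*y
  coefficient of dx ∧ dz: ∂f_3/∂x - ∂f_1/∂z = ∂(3)/∂x - ∂(-2*x^2 + 2*z^2)/∂z = -4*z
  coefficient of dy ∧ dz: ∂f_3/∂y - ∂f_2/∂z = ∂(3)/∂y - ∂(y*(3*x - 2*z))/∂z = 2*y
Assembling: d(omega) = (3*y) dx ∧ dy + (-4*z) dx ∧ dz + (2*y) dy ∧ dz.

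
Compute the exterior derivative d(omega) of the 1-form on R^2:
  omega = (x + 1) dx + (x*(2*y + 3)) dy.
d(omega) = (2*y + 3) dx ∧ dy

For a 1-form omega = sum_i f_i dx_i, the exterior derivative is
  d(omega) = sum_{i < j} (∂f_j/∂x_i - ∂f_i/∂x_j) dx_i ∧ dx_j.
  coefficient of dx ∧ dy: ∂f_2/∂x - ∂f_1/∂y = ∂(x*(2*y + 3))/∂x - ∂(x + 1)/∂y = 2*y + 3
Assembling: d(omega) = (2*y + 3) dx ∧ dy.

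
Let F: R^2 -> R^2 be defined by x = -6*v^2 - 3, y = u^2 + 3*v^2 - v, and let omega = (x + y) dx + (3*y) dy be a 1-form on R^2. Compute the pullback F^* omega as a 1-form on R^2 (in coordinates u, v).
F^* omega = (6*u*(u^2 + 3*v^2 - v)) du + (6*u^2*v - 3*u^2 + 90*v^3 - 15*v^2 + 39*v) dv

Using F^*(f dg) = (f ∘ F) d(g ∘ F), substitute each coordinate x_i by F_i(u, v) in f_i, and replace dx_i by d F_i = (∂F_i/∂u) du + (∂F_i/∂v) dv.
  For the x component: f_1(F) = u^2 - 3*v^2 - v - 3; d F_1 = (0) du + (-12*v) dv
  For the y component: f_2(F) = 3*u^2 + 9*v^2 - 3*v; d F_2 = (2*u) du + (6*v - 1) dv
Combining and collecting du, dv coefficients:
  coeff of du: 6*u*(u^2 + 3*v^2 - v)
  coeff of dv: 6*u^2*v - 3*u^2 + 90*v^3 - 15*v^2 + 39*v
F^* omega = (6*u*(u^2 + 3*v^2 - v)) du + (6*u^2*v - 3*u^2 + 90*v^3 - 15*v^2 + 39*v) dv.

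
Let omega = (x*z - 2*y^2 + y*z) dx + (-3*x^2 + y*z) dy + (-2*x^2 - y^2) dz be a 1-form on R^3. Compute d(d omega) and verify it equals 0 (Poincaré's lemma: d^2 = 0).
d(d omega) = 0

Step 1: d omega = sum_{i<j} (∂f_j/∂x_i - ∂f_i/∂x_j) dx_i ∧ dx_j:
  coeff of dx ∧ dy: -6*x + 4*y - z
  coeff of dx ∧ dz: -5*x - y
  coeff of dy ∧ dz: -3*y
Step 2: Apply d again to each 2-form coefficient. The only possible 3-form in R^3 is dx ∧ dy ∧ dz, with coefficient
  ∂(coeff of dy∧dz)/∂x - ∂(coeff of dx∧dz)/∂y + ∂(coeff of dx∧dy)/∂z
  = ∂/∂x (-3*y) - ∂/∂y (-5*x - y) + ∂/∂z (-6*x + 4*y - z).
Each of these terms simplifies to sums of mixed partials that cancel in pairs. The result is 0 (by equality of mixed partials for smooth functions — Schwarz / Clairaut).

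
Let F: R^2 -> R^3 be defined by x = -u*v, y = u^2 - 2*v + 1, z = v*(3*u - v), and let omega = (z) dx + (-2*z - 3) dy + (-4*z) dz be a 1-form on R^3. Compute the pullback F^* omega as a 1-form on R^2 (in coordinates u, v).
F^* omega = (-12*u^2*v - 35*u*v^2 - 6*u + 13*v^3) du + (-39*u^2*v + 37*u*v^2 + 12*u*v - 8*v^3 - 4*v^2 + 6) dv

Using F^*(f dg) = (f ∘ F) d(g ∘ F), substitute each coordinate x_i by F_i(u, v) in f_i, and replace dx_i by d F_i = (∂F_i/∂u) du + (∂F_i/∂v) dv.
  For the x component: f_1(F) = v*(3*u - v); d F_1 = (-v) du + (-u) dv
  For the y component: f_2(F) = -6*u*v + 2*v^2 - 3; d F_2 = (2*u) du + (-2) dv
  For the z component: f_3(F) = 4*v*(-3*u + v); d F_3 = (3*v) du + (3*u - 2*v) dv
Combining and collecting du, dv coefficients:
  coeff of du: -12*u^2*v - 35*u*v^2 - 6*u + 13*v^3
  coeff of dv: -39*u^2*v + 37*u*v^2 + 12*u*v - 8*v^3 - 4*v^2 + 6
F^* omega = (-12*u^2*v - 35*u*v^2 - 6*u + 13*v^3) du + (-39*u^2*v + 37*u*v^2 + 12*u*v - 8*v^3 - 4*v^2 + 6) dv.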